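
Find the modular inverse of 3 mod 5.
Since 5 is prime, by Fermat 3^(-1) ≡ 3^{3} ≡ 2 (mod 5). Verify: 3 × 2 = 6 ≡ 1 (mod 5)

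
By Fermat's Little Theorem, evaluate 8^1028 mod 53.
By Fermat: 8^{52} ≡ 1 mod 53. 1028 ≡ 40 mod 52. So 8^{1028} ≡ 8^{40} ≡ 28 mod 53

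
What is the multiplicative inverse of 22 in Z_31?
Since 31 is prime, by Fermat 22^(-1) ≡ 22^{29} ≡ 24 mod 31. Verify: 22 × 24 = 528 ≡ 1 mod 31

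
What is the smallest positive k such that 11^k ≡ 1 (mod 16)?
Powers of 11 mod 16: 11^1≡11, 11^2≡9, 11^3≡3, 11^4≡1. Order = 4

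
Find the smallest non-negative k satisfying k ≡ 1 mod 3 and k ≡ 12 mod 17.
M = 3 × 17 = 51. M₁ = 17, y₁ ≡ 2 mod 3. M₂ = 3, y₂ ≡ 6 mod 17. k = 1×17×2 + 12×3×6 ≡ 46 mod 51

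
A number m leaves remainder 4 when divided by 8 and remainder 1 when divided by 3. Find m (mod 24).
M = 8 × 3 = 24. M₁ = 3, y₁ ≡ 3 (mod 8). M₂ = 8, y₂ ≡ 2 (mod 3). m = 4×3×3 + 1×8×2 ≡ 4 (mod 24)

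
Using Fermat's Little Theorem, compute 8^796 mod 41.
By Fermat: 8^{40} ≡ 1 (mod 41). 796 ≡ 36 (mod 40). So 8^{796} ≡ 8^{36} ≡ 10 (mod 41)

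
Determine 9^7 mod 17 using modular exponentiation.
By repeated squaring mod 17: 9^{1}≡9, 9^{2}≡13, 9^{4}≡16. Then 9^{7} = 9^{4+2+1} ≡ 16 × 13 × 9 ≡ 2 mod 17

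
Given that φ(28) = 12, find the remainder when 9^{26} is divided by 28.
By Euler: 9^{12} ≡ 1 (mod 28) since gcd(9, 28) = 1. 26 = 2×12 + 2. So 9^{26} ≡ 9^{2} ≡ 25 (mod 28)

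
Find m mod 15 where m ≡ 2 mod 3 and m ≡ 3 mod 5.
M = 3 × 5 = 15. M₁ = 5, y₁ ≡ 2 mod 3. M₂ = 3, y₂ ≡ 2 mod 5. m = 2×5×2 + 3×3×2 ≡ 8 mod 15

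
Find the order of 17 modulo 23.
Powers of 17 mod 23: 17^1≡17, 17^2≡13, 17^3≡14, 17^4≡8, 17^5≡21, 17^6≡12, 17^7≡20, 17^8≡18, 17^9≡7, 17^10≡4, 17^11≡22, 17^12≡6, 17^13≡10, 17^14≡9, 17^15≡15, 17^16≡2, 17^17≡11, 17^18≡3, 17^19≡5, 17^20≡16, 17^21≡19, 17^22≡1. So the order of 17 is 22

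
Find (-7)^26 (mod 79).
By repeated squaring (mod 79): (-7)^{1}≡72, (-7)^{2}≡49, (-7)^{4}≡31, (-7)^{8}≡13, (-7)^{16}≡11. Then (-7)^{26} = (-7)^{16+8+2} ≡ 11 × 13 × 49 ≡ 55 (mod 79)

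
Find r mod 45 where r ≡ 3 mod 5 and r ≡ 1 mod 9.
M = 5 × 9 = 45. M₁ = 9, y₁ ≡ 4 mod 5. M₂ = 5, y₂ ≡ 2 mod 9. r = 3×9×4 + 1×5×2 ≡ 28 mod 45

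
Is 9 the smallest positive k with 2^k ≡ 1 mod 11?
Powers of 2 mod 11: 2^1≡2, 2^2≡4, 2^3≡8, 2^4≡5, 2^5≡10, 2^6≡9, 2^7≡7, 2^8≡3, 2^9≡6, 2^10≡1. 2^9≡6≢1, so ord ≠ 9. No, the actual order is 10.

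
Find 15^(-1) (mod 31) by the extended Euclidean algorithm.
Extended GCD: 15(-2) + 31(1) = 1. So 15^(-1) ≡ -2 ≡ 29 (mod 31). Verify: 15 × 29 = 435 ≡ 1 (mod 31)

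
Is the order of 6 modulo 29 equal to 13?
Powers of 6 mod 29: 6^1≡6, 6^2≡7, 6^3≡13, 6^4≡20, 6^5≡4, 6^6≡24, 6^7≡28, 6^8≡23, 6^9≡22, 6^10≡16, 6^11≡9, 6^12≡25, 6^13≡5, 6^14≡1. 6^13≡5≢1, so ord ≠ 13. No, the actual order is 14.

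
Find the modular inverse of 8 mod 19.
Since 19 is prime, by Fermat 8^(-1) ≡ 8^{17} ≡ 12 mod 19. Verify: 8 × 12 = 96 ≡ 1 mod 19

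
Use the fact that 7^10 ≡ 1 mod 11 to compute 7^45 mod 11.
By Fermat: 7^{10} ≡ 1 mod 11. 45 = 4×10 + 5. So 7^{45} ≡ 7^{5} ≡ 10 mod 11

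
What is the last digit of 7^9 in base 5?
Using Fermat: 7^{4} ≡ 1 mod 5. 9 ≡ 1 mod 4. So 7^{9} ≡ 7^{1} ≡ 2 mod 5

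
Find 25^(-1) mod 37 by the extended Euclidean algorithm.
Extended GCD: 25(3) + 37(-2) = 1. So 25^(-1) ≡ 3 mod 37. Verify: 25 × 3 = 75 ≡ 1 mod 37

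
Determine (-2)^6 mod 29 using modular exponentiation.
By repeated squaring mod 29: (-2)^{1}≡27, (-2)^{2}≡4, (-2)^{4}≡16. Then (-2)^{6} = (-2)^{4+2} ≡ 16 × 4 ≡ 6 mod 29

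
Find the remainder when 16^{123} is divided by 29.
By Fermat: 16^{28} ≡ 1 (mod 29). 123 = 4×28 + 11. So 16^{123} ≡ 16^{11} ≡ 25 (mod 29)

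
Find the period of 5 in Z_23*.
Powers of 5 mod 23: 5^1≡5, 5^2≡2, 5^3≡10, 5^4≡4, 5^5≡20, 5^6≡8, 5^7≡17, 5^8≡16, 5^9≡11, 5^10≡9, 5^11≡22, 5^12≡18, 5^13≡21, 5^14≡13, 5^15≡19, 5^16≡3, 5^17≡15, 5^18≡6, 5^19≡7, 5^20≡12, 5^21≡14, 5^22≡1. ord_23(5) = 22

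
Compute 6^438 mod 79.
Using Fermat: 6^{78} ≡ 1 mod 79. 438 ≡ 48 mod 78. So 6^{438} ≡ 6^{48} ≡ 18 mod 79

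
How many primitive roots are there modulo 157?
There are φ(157-1) = φ(156) = 48 primitive roots modulo 157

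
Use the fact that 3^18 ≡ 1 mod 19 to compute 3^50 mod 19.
By Fermat: 3^{18} ≡ 1 mod 19. 50 = 2×18 + 14. So 3^{50} ≡ 3^{14} ≡ 4 mod 19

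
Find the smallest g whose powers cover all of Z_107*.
g = 2. For each prime q|106: 2^{53}≡106, 2^{2}≡4, none ≡ 1, so ord_107(2) = 106 and 2 is a primitive root.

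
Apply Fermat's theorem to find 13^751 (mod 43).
By Fermat: 13^{42} ≡ 1 (mod 43). 751 ≡ 37 (mod 42). So 13^{751} ≡ 13^{37} ≡ 25 (mod 43)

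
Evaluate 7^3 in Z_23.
7^{3} = 343 ≡ 21 (mod 23)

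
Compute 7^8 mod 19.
By repeated squaring (mod 19): 7^{1}≡7, 7^{2}≡11, 7^{4}≡7, 7^{8}≡11. So 7^{8} ≡ 11 (mod 19)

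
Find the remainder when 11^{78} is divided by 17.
By Fermat: 11^{16} ≡ 1 (mod 17). 78 = 4×16 + 14. So 11^{78} ≡ 11^{14} ≡ 9 (mod 17)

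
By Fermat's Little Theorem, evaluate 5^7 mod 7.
By Fermat: 5^{6} ≡ 1 mod 7. So 5^{7} = 5^{6} · 5^{1} ≡ 5^{1} ≡ 5 mod 7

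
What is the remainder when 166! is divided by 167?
By Wilson's theorem, (166)! ≡ -1 ≡ 166 mod 167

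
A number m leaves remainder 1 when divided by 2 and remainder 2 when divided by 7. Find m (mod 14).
M = 2 × 7 = 14. M₁ = 7, y₁ ≡ 1 (mod 2). M₂ = 2, y₂ ≡ 4 (mod 7). m = 1×7×1 + 2×2×4 ≡ 9 (mod 14)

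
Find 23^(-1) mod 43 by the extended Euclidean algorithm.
Extended GCD: 23(15) + 43(-8) = 1. So 23^(-1) ≡ 15 mod 43. Verify: 23 × 15 = 345 ≡ 1 mod 43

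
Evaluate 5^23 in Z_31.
By repeated squaring (mod 31): 5^{1}≡5, 5^{2}≡25, 5^{4}≡5, 5^{8}≡25, 5^{16}≡5. Then 5^{23} = 5^{16+4+2+1} ≡ 5 × 5 × 25 × 5 ≡ 25 (mod 31)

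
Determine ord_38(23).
Powers of 23 mod 38: 23^1≡23, 23^2≡35, 23^3≡7, 23^4≡9, 23^5≡17, 23^6≡11, 23^7≡25, 23^8≡5, 23^9≡1. So the order of 23 is 9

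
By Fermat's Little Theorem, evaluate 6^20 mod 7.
By Fermat: 6^{6} ≡ 1 mod 7. 20 = 3×6 + 2. So 6^{20} ≡ 6^{2} ≡ 1 mod 7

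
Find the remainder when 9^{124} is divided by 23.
By Fermat: 9^{22} ≡ 1 (mod 23). 124 = 5×22 + 14. So 9^{124} ≡ 9^{14} ≡ 16 (mod 23)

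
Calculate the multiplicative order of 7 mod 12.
Powers of 7 mod 12: 7^1≡7, 7^2≡1. So the order of 7 is 2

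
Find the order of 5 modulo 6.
Powers of 5 mod 6: 5^1≡5, 5^2≡1. ord_6(5) = 2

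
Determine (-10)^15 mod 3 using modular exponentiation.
Using Fermat: (-10)^{2} ≡ 1 (mod 3). 15 ≡ 1 (mod 2). So (-10)^{15} ≡ (-10)^{1} ≡ 2 (mod 3)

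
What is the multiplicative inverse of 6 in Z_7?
Since 7 is prime, by Fermat 6^(-1) ≡ 6^{5} ≡ 6 (mod 7). Verify: 6 × 6 = 36 ≡ 1 (mod 7)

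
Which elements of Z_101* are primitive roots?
There are φ(100) = 40 primitive roots mod 101: {2, 3, 7, 8, 11, 12, 15, 18, 26, 27, 28, 29, 34, 35, 38, 40, 42, 46, 48, 50, 51, 53, 55, 59, 61, 63, 66, 67, 72, 73, 74, 75, 83, 86, 89, 90, 93, 94, 98, 99}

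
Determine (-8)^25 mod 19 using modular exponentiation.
Using Fermat: (-8)^{18} ≡ 1 (mod 19). 25 ≡ 7 (mod 18). So (-8)^{25} ≡ (-8)^{7} ≡ 11 (mod 19)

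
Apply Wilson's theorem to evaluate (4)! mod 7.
(6)! = (4)! × (5) × (6) ≡ -1 mod 7. So (4)! ≡ -1 × [(6)(5)]^(-1) ≡ 3 mod 7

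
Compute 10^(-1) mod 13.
Since 13 is prime, by Fermat 10^(-1) ≡ 10^{11} ≡ 4 mod 13. Verify: 10 × 4 = 40 ≡ 1 mod 13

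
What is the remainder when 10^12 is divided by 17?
By repeated squaring mod 17: 10^{1}≡10, 10^{2}≡15, 10^{4}≡4, 10^{8}≡16. Then 10^{12} = 10^{8+4} ≡ 16 × 4 ≡ 13 mod 17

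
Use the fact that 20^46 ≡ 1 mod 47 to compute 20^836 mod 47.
By Fermat: 20^{46} ≡ 1 mod 47. 836 ≡ 8 mod 46. So 20^{836} ≡ 20^{8} ≡ 3 mod 47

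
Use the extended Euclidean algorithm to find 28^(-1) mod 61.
Extended GCD: 28(24) + 61(-11) = 1. So 28^(-1) ≡ 24 mod 61. Verify: 28 × 24 = 672 ≡ 1 mod 61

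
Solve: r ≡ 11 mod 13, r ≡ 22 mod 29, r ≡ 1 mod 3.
M = 13 × 29 × 3 = 1131. M₁ = 87, y₁ ≡ 3 mod 13. M₂ = 39, y₂ ≡ 3 mod 29. M₃ = 377, y₃ ≡ 2 mod 3. r = 11×87×3 + 22×39×3 + 1×377×2 ≡ 544 mod 1131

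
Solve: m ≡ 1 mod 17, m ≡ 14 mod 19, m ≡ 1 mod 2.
M = 17 × 19 × 2 = 646. M₁ = 38, y₁ ≡ 13 mod 17. M₂ = 34, y₂ ≡ 14 mod 19. M₃ = 323, y₃ ≡ 1 mod 2. m = 1×38×13 + 14×34×14 + 1×323×1 ≡ 375 mod 646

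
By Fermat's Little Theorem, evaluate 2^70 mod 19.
By Fermat: 2^{18} ≡ 1 (mod 19). 70 = 3×18 + 16. So 2^{70} ≡ 2^{16} ≡ 5 (mod 19)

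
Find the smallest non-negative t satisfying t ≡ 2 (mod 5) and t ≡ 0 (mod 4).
M = 5 × 4 = 20. M₁ = 4, y₁ ≡ 4 (mod 5). M₂ = 5, y₂ ≡ 1 (mod 4). t = 2×4×4 + 0×5×1 ≡ 12 (mod 20)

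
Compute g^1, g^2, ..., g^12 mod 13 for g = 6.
6^1, 6^2, ..., 6^{12} mod 13: [6, 10, 8, 9, 2, 12, 7, 3, 5, 4, 11, 1]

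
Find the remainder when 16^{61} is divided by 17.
By Fermat: 16^{16} ≡ 1 (mod 17). 61 = 3×16 + 13. So 16^{61} ≡ 16^{13} ≡ 16 (mod 17)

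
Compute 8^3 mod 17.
8^{3} = 512 ≡ 2 (mod 17)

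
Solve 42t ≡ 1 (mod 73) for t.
Since 73 is prime, by Fermat 42^(-1) ≡ 42^{71} ≡ 40 (mod 73). Verify: 42 × 40 = 1680 ≡ 1 (mod 73)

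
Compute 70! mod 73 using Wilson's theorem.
(72)! = (70)! × (71) × (72) ≡ -1 mod 73. So (70)! ≡ -1 × [(72)(71)]^(-1) ≡ 36 mod 73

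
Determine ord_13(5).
Powers of 5 mod 13: 5^1≡5, 5^2≡12, 5^3≡8, 5^4≡1. So the order of 5 is 4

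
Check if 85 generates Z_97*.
85^{16} ≡ 1 (mod 97) and 16 < 96, so ord_97(85) = 16 ≠ 96 and 85 is not a primitive root.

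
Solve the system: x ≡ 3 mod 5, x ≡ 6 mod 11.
M = 5 × 11 = 55. M₁ = 11, y₁ ≡ 1 mod 5. M₂ = 5, y₂ ≡ 9 mod 11. x = 3×11×1 + 6×5×9 ≡ 28 mod 55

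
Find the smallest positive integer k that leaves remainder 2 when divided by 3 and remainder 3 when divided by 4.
M = 3 × 4 = 12. M₁ = 4, y₁ ≡ 1 (mod 3). M₂ = 3, y₂ ≡ 3 (mod 4). k = 2×4×1 + 3×3×3 ≡ 11 (mod 12)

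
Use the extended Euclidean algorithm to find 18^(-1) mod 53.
Extended GCD: 18(3) + 53(-1) = 1. So 18^(-1) ≡ 3 mod 53. Verify: 18 × 3 = 54 ≡ 1 mod 53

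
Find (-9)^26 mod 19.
Using Fermat: (-9)^{18} ≡ 1 mod 19. 26 ≡ 8 mod 18. So (-9)^{26} ≡ (-9)^{8} ≡ 17 mod 19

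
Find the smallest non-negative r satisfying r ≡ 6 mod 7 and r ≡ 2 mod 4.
M = 7 × 4 = 28. M₁ = 4, y₁ ≡ 2 mod 7. M₂ = 7, y₂ ≡ 3 mod 4. r = 6×4×2 + 2×7×3 ≡ 6 mod 28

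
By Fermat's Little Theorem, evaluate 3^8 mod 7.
By Fermat: 3^{6} ≡ 1 (mod 7). So 3^{8} = 3^{6} · 3^{2} ≡ 3^{2} ≡ 2 (mod 7)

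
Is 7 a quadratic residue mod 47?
By Euler's criterion: 7^{23} ≡ 1 (mod 47). Since this equals 1, 7 is a QR.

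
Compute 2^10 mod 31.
By repeated squaring (mod 31): 2^{1}≡2, 2^{2}≡4, 2^{4}≡16, 2^{8}≡8. Then 2^{10} = 2^{8+2} ≡ 8 × 4 ≡ 1 (mod 31)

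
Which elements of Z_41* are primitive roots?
There are φ(40) = 16 primitive roots mod 41: {6, 7, 11, 12, 13, 15, 17, 19, 22, 24, 26, 28, 29, 30, 34, 35}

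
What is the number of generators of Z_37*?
There are φ(37-1) = φ(36) = 12 primitive roots modulo 37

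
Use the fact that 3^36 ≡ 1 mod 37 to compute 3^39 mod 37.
By Fermat: 3^{36} ≡ 1 mod 37. So 3^{39} = 3^{36} · 3^{3} ≡ 3^{3} ≡ 27 mod 37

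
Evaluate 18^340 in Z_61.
Using Fermat: 18^{60} ≡ 1 mod 61. 340 ≡ 40 mod 60. So 18^{340} ≡ 18^{40} ≡ 13 mod 61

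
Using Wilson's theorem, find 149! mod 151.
(150)! = (149)! × (150) ≡ -1 mod 151. So (149)! ≡ -1 × (150)^(-1) ≡ (-1)×(-1) = 1 mod 151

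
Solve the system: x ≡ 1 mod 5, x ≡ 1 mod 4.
M = 5 × 4 = 20. M₁ = 4, y₁ ≡ 4 mod 5. M₂ = 5, y₂ ≡ 1 mod 4. x = 1×4×4 + 1×5×1 ≡ 1 mod 20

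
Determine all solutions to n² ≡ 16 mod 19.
The square roots of 16 mod 19 are 4 and 15. Verify: 4² = 16 ≡ 16 mod 19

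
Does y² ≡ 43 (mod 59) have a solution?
By Euler's criterion: 43^{29} ≡ 58 (mod 59). Since this equals -1 (≡ 58), 43 is not a QR.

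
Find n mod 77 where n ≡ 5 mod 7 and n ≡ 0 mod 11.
M = 7 × 11 = 77. M₁ = 11, y₁ ≡ 2 mod 7. M₂ = 7, y₂ ≡ 8 mod 11. n = 5×11×2 + 0×7×8 ≡ 33 mod 77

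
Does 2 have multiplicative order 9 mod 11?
Powers of 2 mod 11: 2^1≡2, 2^2≡4, 2^3≡8, 2^4≡5, 2^5≡10, 2^6≡9, 2^7≡7, 2^8≡3, 2^9≡6, 2^10≡1. 2^9≡6≢1, so ord ≠ 9. No, the actual order is 10.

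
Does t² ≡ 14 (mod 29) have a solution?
By Euler's criterion: 14^{14} ≡ 28 (mod 29). Since this equals -1 (≡ 28), 14 is not a QR.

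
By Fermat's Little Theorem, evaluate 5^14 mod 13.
By Fermat: 5^{12} ≡ 1 (mod 13). So 5^{14} = 5^{12} · 5^{2} ≡ 5^{2} ≡ 12 (mod 13)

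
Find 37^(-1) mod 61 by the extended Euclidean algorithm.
Extended GCD: 37(-28) + 61(17) = 1. So 37^(-1) ≡ -28 ≡ 33 mod 61. Verify: 37 × 33 = 1221 ≡ 1 mod 61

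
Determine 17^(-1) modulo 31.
Since 31 is prime, by Fermat 17^(-1) ≡ 17^{29} ≡ 11 (mod 31). Verify: 17 × 11 = 187 ≡ 1 (mod 31)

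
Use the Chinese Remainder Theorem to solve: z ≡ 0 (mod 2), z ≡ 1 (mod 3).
M = 2 × 3 = 6. M₁ = 3, y₁ ≡ 1 (mod 2). M₂ = 2, y₂ ≡ 2 (mod 3). z = 0×3×1 + 1×2×2 ≡ 4 (mod 6)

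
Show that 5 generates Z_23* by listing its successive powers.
5^1, 5^2, ..., 5^{22} mod 23: [5, 2, 10, 4, 20, 8, 17, 16, 11, 9, 22, 18, 21, 13, 19, 3, 15, 6, 7, 12, 14, 1]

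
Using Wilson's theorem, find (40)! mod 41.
By Wilson's theorem, (40)! ≡ -1 ≡ 40 mod 41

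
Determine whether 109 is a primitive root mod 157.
109^{39} ≡ 1 mod 157 and 39 < 156, so ord_157(109) = 39 ≠ 156 and 109 is not a primitive root.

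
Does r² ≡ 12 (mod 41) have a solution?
By Euler's criterion: 12^{20} ≡ 40 (mod 41). Since this equals -1 (≡ 40), 12 is not a QR.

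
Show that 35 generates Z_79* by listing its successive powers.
35^1, 35^2, ..., 35^{78} mod 79: [35, 40, 57, 20, 68, 10, 34, 5, 17, 42, 48, 21, 24, 50, 12, 25, 6, 52, 3, 26, 41, 13, 60, 46, 30, 23, 15, 51, 47, 65, 63, 72, 71, 36, 75, 18, 77, 9, 78, 44, 39, 22, 59, 11, 69, 45, 74, 62, 37, 31, 58, 55, 29, 67, 54, 73, 27, 76, 53, 38, 66, 19, 33, 49, 56, 64, 28, 32, 14, 16, 7, 8, 43, 4, 61, 2, 70, 1]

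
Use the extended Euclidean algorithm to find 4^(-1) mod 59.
Extended GCD: 4(15) + 59(-1) = 1. So 4^(-1) ≡ 15 mod 59. Verify: 4 × 15 = 60 ≡ 1 mod 59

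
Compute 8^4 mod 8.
8^{4} = 4096 ≡ 0 (mod 8)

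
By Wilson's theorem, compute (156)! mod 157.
By Wilson's theorem, (156)! ≡ -1 ≡ 156 mod 157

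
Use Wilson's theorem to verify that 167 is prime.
(166)! mod 167 = 166. Since this equals -1 (mod 167), Wilson confirms 167 is prime.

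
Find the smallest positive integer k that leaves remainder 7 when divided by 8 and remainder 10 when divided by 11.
M = 8 × 11 = 88. M₁ = 11, y₁ ≡ 3 mod 8. M₂ = 8, y₂ ≡ 7 mod 11. k = 7×11×3 + 10×8×7 ≡ 87 mod 88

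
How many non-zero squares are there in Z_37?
For prime 37, there are (p-1)/2 = (37-1)/2 = 18 quadratic residues (excluding 0).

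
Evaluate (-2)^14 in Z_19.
By repeated squaring (mod 19): (-2)^{1}≡17, (-2)^{2}≡4, (-2)^{4}≡16, (-2)^{8}≡9. Then (-2)^{14} = (-2)^{8+4+2} ≡ 9 × 16 × 4 ≡ 6 (mod 19)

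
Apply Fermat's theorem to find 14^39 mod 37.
By Fermat: 14^{36} ≡ 1 mod 37. So 14^{39} = 14^{36} · 14^{3} ≡ 14^{3} ≡ 6 mod 37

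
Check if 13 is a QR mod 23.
By Euler's criterion: 13^{11} ≡ 1 (mod 23). Since this equals 1, 13 is a QR.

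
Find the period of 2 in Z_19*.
Powers of 2 mod 19: 2^1≡2, 2^2≡4, 2^3≡8, 2^4≡16, 2^5≡13, 2^6≡7, 2^7≡14, 2^8≡9, 2^9≡18, 2^10≡17, 2^11≡15, 2^12≡11, 2^13≡3, 2^14≡6, 2^15≡12, 2^16≡5, 2^17≡10, 2^18≡1. So the order of 2 is 18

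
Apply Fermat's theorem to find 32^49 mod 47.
By Fermat: 32^{46} ≡ 1 mod 47. So 32^{49} = 32^{46} · 32^{3} ≡ 32^{3} ≡ 9 mod 47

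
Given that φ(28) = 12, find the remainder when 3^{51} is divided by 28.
By Euler: 3^{12} ≡ 1 (mod 28) since gcd(3, 28) = 1. 51 = 4×12 + 3. So 3^{51} ≡ 3^{3} ≡ 27 (mod 28)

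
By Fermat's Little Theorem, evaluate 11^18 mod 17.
By Fermat: 11^{16} ≡ 1 mod 17. So 11^{18} = 11^{16} · 11^{2} ≡ 11^{2} ≡ 2 mod 17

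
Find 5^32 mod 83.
By repeated squaring mod 83: 5^{1}≡5, 5^{2}≡25, 5^{4}≡44, 5^{8}≡27, 5^{16}≡65, 5^{32}≡75. So 5^{32} ≡ 75 mod 83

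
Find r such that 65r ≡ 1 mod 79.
Since 79 is prime, by Fermat 65^(-1) ≡ 65^{77} ≡ 62 mod 79. Verify: 65 × 62 = 4030 ≡ 1 mod 79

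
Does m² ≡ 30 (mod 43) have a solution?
By Euler's criterion: 30^{21} ≡ 42 (mod 43). Since this equals -1 (≡ 42), 30 is not a QR.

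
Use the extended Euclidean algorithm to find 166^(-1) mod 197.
Extended GCD: 166(-89) + 197(75) = 1. So 166^(-1) ≡ -89 ≡ 108 mod 197. Verify: 166 × 108 = 17928 ≡ 1 mod 197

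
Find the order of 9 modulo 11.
Powers of 9 mod 11: 9^1≡9, 9^2≡4, 9^3≡3, 9^4≡5, 9^5≡1. ord_11(9) = 5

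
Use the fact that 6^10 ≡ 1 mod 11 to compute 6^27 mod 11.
By Fermat: 6^{10} ≡ 1 mod 11. 27 = 2×10 + 7. So 6^{27} ≡ 6^{7} ≡ 8 mod 11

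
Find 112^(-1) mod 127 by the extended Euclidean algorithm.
Extended GCD: 112(-17) + 127(15) = 1. So 112^(-1) ≡ -17 ≡ 110 mod 127. Verify: 112 × 110 = 12320 ≡ 1 mod 127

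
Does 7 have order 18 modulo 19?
7^{3} ≡ 1 (mod 19) and 3 < 18, so ord_19(7) = 3 ≠ 18 and 7 is not a primitive root.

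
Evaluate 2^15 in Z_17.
By repeated squaring mod 17: 2^{1}≡2, 2^{2}≡4, 2^{4}≡16, 2^{8}≡1. Then 2^{15} = 2^{8+4+2+1} ≡ 1 × 16 × 4 × 2 ≡ 9 mod 17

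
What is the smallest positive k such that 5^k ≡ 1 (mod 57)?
Powers of 5 mod 57: 5^1≡5, 5^2≡25, 5^3≡11, 5^4≡55, 5^5≡47, 5^6≡7, 5^7≡35, 5^8≡4, 5^9≡20, 5^10≡43, 5^11≡44, 5^12≡49, 5^13≡17, 5^14≡28, 5^15≡26, 5^16≡16, 5^17≡23, 5^18≡1. ord_57(5) = 18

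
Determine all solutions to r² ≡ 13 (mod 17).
The square roots of 13 mod 17 are 8 and 9. Verify: 8² = 64 ≡ 13 (mod 17)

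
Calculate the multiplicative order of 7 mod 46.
Powers of 7 mod 46: 7^1≡7, 7^2≡3, 7^3≡21, 7^4≡9, 7^5≡17, 7^6≡27, 7^7≡5, 7^8≡35, 7^9≡15, 7^10≡13, 7^11≡45, 7^12≡39, 7^13≡43, 7^14≡25, 7^15≡37, 7^16≡29, 7^17≡19, 7^18≡41, 7^19≡11, 7^20≡31, 7^21≡33, 7^22≡1. Order = 22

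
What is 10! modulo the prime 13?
(12)! = (10)! × (11) × (12) ≡ -1 (mod 13). So (10)! ≡ -1 × [(12)(11)]^(-1) ≡ 6 (mod 13)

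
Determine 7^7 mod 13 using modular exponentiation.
By repeated squaring mod 13: 7^{1}≡7, 7^{2}≡10, 7^{4}≡9. Then 7^{7} = 7^{4+2+1} ≡ 9 × 10 × 7 ≡ 6 mod 13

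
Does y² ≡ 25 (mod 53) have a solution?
By Euler's criterion: 25^{26} ≡ 1 (mod 53). Since this equals 1, 25 is a QR.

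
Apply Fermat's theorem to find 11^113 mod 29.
By Fermat: 11^{28} ≡ 1 mod 29. 113 = 4×28 + 1. So 11^{113} ≡ 11^{1} ≡ 11 mod 29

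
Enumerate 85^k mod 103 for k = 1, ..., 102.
85^1, 85^2, ..., 85^{102} mod 103: [85, 15, 39, 19, 70, 79, 20, 52, 94, 59, 71, 61, 35, 91, 10, 26, 47, 81, 87, 82, 69, 97, 5, 13, 75, 92, 95, 41, 86, 100, 54, 58, 89, 46, 99, 72, 43, 50, 27, 29, 96, 23, 101, 36, 73, 25, 65, 66, 48, 63, 102, 18, 88, 64, 84, 33, 24, 83, 51, 9, 44, 32, 42, 68, 12, 93, 77, 56, 22, 16, 21, 34, 6, 98, 90, 28, 11, 8, 62, 17, 3, 49, 45, 14, 57, 4, 31, 60, 53, 76, 74, 7, 80, 2, 67, 30, 78, 38, 37, 55, 40, 1]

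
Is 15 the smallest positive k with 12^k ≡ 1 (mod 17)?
Powers of 12 mod 17: 12^1≡12, 12^2≡8, 12^3≡11, 12^4≡13, 12^5≡3, 12^6≡2, 12^7≡7, 12^8≡16, 12^9≡5, 12^10≡9, 12^11≡6, 12^12≡4, 12^13≡14, 12^14≡15, 12^15≡10, 12^16≡1. 12^15≡10≢1, so ord ≠ 15. No, the actual order is 16.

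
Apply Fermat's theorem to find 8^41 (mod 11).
By Fermat: 8^{10} ≡ 1 (mod 11). 41 = 4×10 + 1. So 8^{41} ≡ 8^{1} ≡ 8 (mod 11)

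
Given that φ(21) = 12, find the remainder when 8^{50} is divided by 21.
By Euler: 8^{12} ≡ 1 mod 21 since gcd(8, 21) = 1. 50 = 4×12 + 2. So 8^{50} ≡ 8^{2} ≡ 1 mod 21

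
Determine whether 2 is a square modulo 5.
By Euler's criterion: 2^{2} ≡ 4 mod 5. Since this equals -1 (≡ 4), 2 is not a QR.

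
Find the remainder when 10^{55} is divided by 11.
By Fermat: 10^{10} ≡ 1 (mod 11). 55 = 5×10 + 5. So 10^{55} ≡ 10^{5} ≡ 10 (mod 11)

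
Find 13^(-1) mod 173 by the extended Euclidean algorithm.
Extended GCD: 13(40) + 173(-3) = 1. So 13^(-1) ≡ 40 mod 173. Verify: 13 × 40 = 520 ≡ 1 mod 173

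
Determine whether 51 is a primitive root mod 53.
ord_53(51) divides 52. For each prime q|52: 51^{26}≡52, 51^{4}≡16, none ≡ 1. So 51 has order 52 and is a primitive root mod 53.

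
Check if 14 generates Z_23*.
ord_23(14) divides 22. For each prime q|22: 14^{11}≡22, 14^{2}≡12, none ≡ 1. So 14 has order 22 and is a primitive root mod 23.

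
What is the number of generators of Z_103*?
There are φ(103-1) = φ(102) = 32 primitive roots modulo 103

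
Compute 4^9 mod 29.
By repeated squaring mod 29: 4^{1}≡4, 4^{2}≡16, 4^{4}≡24, 4^{8}≡25. Then 4^{9} = 4^{8+1} ≡ 25 × 4 ≡ 13 mod 29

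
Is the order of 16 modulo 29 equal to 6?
Powers of 16 mod 29: 16^1≡16, 16^2≡24, 16^3≡7, 16^4≡25, 16^5≡23, 16^6≡20, 16^7≡1. 16^6≡20≢1, so ord ≠ 6. No, the actual order is 7.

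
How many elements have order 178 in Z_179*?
There are φ(179-1) = φ(178) = 88 primitive roots modulo 179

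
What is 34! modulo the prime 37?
(36)! = (34)! × (35) × (36) ≡ -1 mod 37. So (34)! ≡ -1 × [(36)(35)]^(-1) ≡ 18 mod 37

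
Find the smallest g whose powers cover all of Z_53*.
g = 2. Powers: [2, 4, 8, 16, 32, 11, 22, 44, 35, ...] generates all 52 non-zero residues.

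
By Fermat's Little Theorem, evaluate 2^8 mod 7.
By Fermat: 2^{6} ≡ 1 mod 7. So 2^{8} = 2^{6} · 2^{2} ≡ 2^{2} ≡ 4 mod 7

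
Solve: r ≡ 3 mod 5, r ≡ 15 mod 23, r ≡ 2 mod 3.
M = 5 × 23 × 3 = 345. M₁ = 69, y₁ ≡ 4 mod 5. M₂ = 15, y₂ ≡ 20 mod 23. M₃ = 115, y₃ ≡ 1 mod 3. r = 3×69×4 + 15×15×20 + 2×115×1 ≡ 38 mod 345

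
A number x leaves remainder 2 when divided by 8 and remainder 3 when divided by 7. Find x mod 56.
M = 8 × 7 = 56. M₁ = 7, y₁ ≡ 7 mod 8. M₂ = 8, y₂ ≡ 1 mod 7. x = 2×7×7 + 3×8×1 ≡ 10 mod 56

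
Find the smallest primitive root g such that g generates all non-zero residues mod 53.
g = 2. Powers: [2, 4, 8, 16, 32, 11, ...] generates all 52 non-zero residues.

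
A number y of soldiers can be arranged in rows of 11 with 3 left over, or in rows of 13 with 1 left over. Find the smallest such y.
M = 11 × 13 = 143. M₁ = 13, y₁ ≡ 6 (mod 11). M₂ = 11, y₂ ≡ 6 (mod 13). y = 3×13×6 + 1×11×6 ≡ 14 (mod 143)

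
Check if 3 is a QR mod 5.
By Euler's criterion: 3^{2} ≡ 4 (mod 5). Since this equals -1 (≡ 4), 3 is not a QR.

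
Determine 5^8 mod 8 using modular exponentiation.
By repeated squaring (mod 8): 5^{1}≡5, 5^{2}≡1, 5^{4}≡1, 5^{8}≡1. So 5^{8} ≡ 1 (mod 8)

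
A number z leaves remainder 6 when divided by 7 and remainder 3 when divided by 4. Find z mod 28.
M = 7 × 4 = 28. M₁ = 4, y₁ ≡ 2 mod 7. M₂ = 7, y₂ ≡ 3 mod 4. z = 6×4×2 + 3×7×3 ≡ 27 mod 28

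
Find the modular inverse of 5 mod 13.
Since 13 is prime, by Fermat 5^(-1) ≡ 5^{11} ≡ 8 mod 13. Verify: 5 × 8 = 40 ≡ 1 mod 13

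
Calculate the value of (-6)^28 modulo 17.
Using Fermat: (-6)^{16} ≡ 1 mod 17. 28 ≡ 12 mod 16. So (-6)^{28} ≡ (-6)^{12} ≡ 13 mod 17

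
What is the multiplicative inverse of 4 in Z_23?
Since 23 is prime, by Fermat 4^(-1) ≡ 4^{21} ≡ 6 mod 23. Verify: 4 × 6 = 24 ≡ 1 mod 23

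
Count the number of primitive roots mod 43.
There are φ(43-1) = φ(42) = 12 primitive roots modulo 43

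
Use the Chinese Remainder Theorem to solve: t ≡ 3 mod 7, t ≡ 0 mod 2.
M = 7 × 2 = 14. M₁ = 2, y₁ ≡ 4 mod 7. M₂ = 7, y₂ ≡ 1 mod 2. t = 3×2×4 + 0×7×1 ≡ 10 mod 14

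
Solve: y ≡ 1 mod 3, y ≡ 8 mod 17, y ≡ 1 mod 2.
M = 3 × 17 × 2 = 102. M₁ = 34, y₁ ≡ 1 mod 3. M₂ = 6, y₂ ≡ 3 mod 17. M₃ = 51, y₃ ≡ 1 mod 2. y = 1×34×1 + 8×6×3 + 1×51×1 ≡ 25 mod 102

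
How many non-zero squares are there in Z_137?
For prime 137, there are (p-1)/2 = (137-1)/2 = 68 quadratic residues (excluding 0).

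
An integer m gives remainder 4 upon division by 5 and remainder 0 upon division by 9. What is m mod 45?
M = 5 × 9 = 45. M₁ = 9, y₁ ≡ 4 mod 5. M₂ = 5, y₂ ≡ 2 mod 9. m = 4×9×4 + 0×5×2 ≡ 9 mod 45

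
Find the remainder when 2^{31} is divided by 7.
By Fermat: 2^{6} ≡ 1 mod 7. 31 = 5×6 + 1. So 2^{31} ≡ 2^{1} ≡ 2 mod 7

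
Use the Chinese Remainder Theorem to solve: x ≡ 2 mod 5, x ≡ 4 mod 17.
M = 5 × 17 = 85. M₁ = 17, y₁ ≡ 3 mod 5. M₂ = 5, y₂ ≡ 7 mod 17. x = 2×17×3 + 4×5×7 ≡ 72 mod 85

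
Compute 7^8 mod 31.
By repeated squaring mod 31: 7^{1}≡7, 7^{2}≡18, 7^{4}≡14, 7^{8}≡10. So 7^{8} ≡ 10 mod 31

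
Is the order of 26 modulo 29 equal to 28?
Powers of 26 mod 29: 26^1≡26, 26^2≡9, 26^3≡2, 26^4≡23, 26^5≡18, 26^6≡4, 26^7≡17, 26^8≡7, 26^9≡8, 26^10≡5, 26^11≡14, 26^12≡16, 26^13≡10, 26^14≡28, 26^15≡3, 26^16≡20, 26^17≡27, 26^18≡6, 26^19≡11, 26^20≡25, 26^21≡12, 26^22≡22, 26^23≡21, 26^24≡24, 26^25≡15, 26^26≡13, 26^27≡19, 26^28≡1. First k with 26^k≡1 is k=28. Yes, ord_29(26) = 28.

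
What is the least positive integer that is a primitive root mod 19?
g = 2. For each prime q|18: 2^{9}≡18, 2^{6}≡7, none ≡ 1, so ord_19(2) = 18 and 2 is a primitive root.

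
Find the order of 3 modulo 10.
Powers of 3 mod 10: 3^1≡3, 3^2≡9, 3^3≡7, 3^4≡1. So the order of 3 is 4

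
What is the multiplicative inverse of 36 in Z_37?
Since 37 is prime, by Fermat 36^(-1) ≡ 36^{35} ≡ 36 mod 37. Verify: 36 × 36 = 1296 ≡ 1 mod 37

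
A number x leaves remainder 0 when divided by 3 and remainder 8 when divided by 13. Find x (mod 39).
M = 3 × 13 = 39. M₁ = 13, y₁ ≡ 1 (mod 3). M₂ = 3, y₂ ≡ 9 (mod 13). x = 0×13×1 + 8×3×9 ≡ 21 (mod 39)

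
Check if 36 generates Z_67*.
36^{33} ≡ 1 (mod 67) and 33 < 66, so ord_67(36) = 33 ≠ 66 and 36 is not a primitive root.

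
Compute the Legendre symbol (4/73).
(4/73) = 4^{36} mod 73 = 1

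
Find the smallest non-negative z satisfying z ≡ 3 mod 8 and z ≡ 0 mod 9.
M = 8 × 9 = 72. M₁ = 9, y₁ ≡ 1 mod 8. M₂ = 8, y₂ ≡ 8 mod 9. z = 3×9×1 + 0×8×8 ≡ 27 mod 72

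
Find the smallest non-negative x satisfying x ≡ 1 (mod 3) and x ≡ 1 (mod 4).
M = 3 × 4 = 12. M₁ = 4, y₁ ≡ 1 (mod 3). M₂ = 3, y₂ ≡ 3 (mod 4). x = 1×4×1 + 1×3×3 ≡ 1 (mod 12)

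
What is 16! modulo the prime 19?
(18)! = (16)! × (17) × (18) ≡ -1 (mod 19). So (16)! ≡ -1 × [(18)(17)]^(-1) ≡ 9 (mod 19)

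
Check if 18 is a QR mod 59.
By Euler's criterion: 18^{29} ≡ 58 mod 59. Since this equals -1 (≡ 58), 18 is not a QR.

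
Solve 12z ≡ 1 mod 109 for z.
Since 109 is prime, by Fermat 12^(-1) ≡ 12^{107} ≡ 100 mod 109. Verify: 12 × 100 = 1200 ≡ 1 mod 109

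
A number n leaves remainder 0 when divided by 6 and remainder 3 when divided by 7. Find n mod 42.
M = 6 × 7 = 42. M₁ = 7, y₁ ≡ 1 mod 6. M₂ = 6, y₂ ≡ 6 mod 7. n = 0×7×1 + 3×6×6 ≡ 24 mod 42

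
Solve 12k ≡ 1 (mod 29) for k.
Since 29 is prime, by Fermat 12^(-1) ≡ 12^{27} ≡ 17 (mod 29). Verify: 12 × 17 = 204 ≡ 1 (mod 29)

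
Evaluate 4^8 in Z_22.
By repeated squaring mod 22: 4^{1}≡4, 4^{2}≡16, 4^{4}≡14, 4^{8}≡20. So 4^{8} ≡ 20 mod 22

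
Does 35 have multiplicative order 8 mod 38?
Powers of 35 mod 38: 35^1≡35, 35^2≡9, 35^3≡11, 35^4≡5, 35^5≡23, 35^6≡7, 35^7≡17, 35^8≡25, 35^9≡1. 35^8≡25≢1, so ord ≠ 8. No, the actual order is 9.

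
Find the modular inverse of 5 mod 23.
Since 23 is prime, by Fermat 5^(-1) ≡ 5^{21} ≡ 14 (mod 23). Verify: 5 × 14 = 70 ≡ 1 (mod 23)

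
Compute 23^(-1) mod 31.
Since 31 is prime, by Fermat 23^(-1) ≡ 23^{29} ≡ 27 mod 31. Verify: 23 × 27 = 621 ≡ 1 mod 31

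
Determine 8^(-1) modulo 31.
Since 31 is prime, by Fermat 8^(-1) ≡ 8^{29} ≡ 4 mod 31. Verify: 8 × 4 = 32 ≡ 1 mod 31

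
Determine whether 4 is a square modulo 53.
By Euler's criterion: 4^{26} ≡ 1 (mod 53). Since this equals 1, 4 is a QR.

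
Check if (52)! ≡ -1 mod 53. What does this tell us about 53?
(52)! mod 53 = 52. Since this equals -1 mod 53, Wilson confirms 53 is prime.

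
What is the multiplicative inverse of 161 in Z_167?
Since 167 is prime, by Fermat 161^(-1) ≡ 161^{165} ≡ 139 (mod 167). Verify: 161 × 139 = 22379 ≡ 1 (mod 167)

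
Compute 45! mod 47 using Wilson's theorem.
(46)! = (45)! × (46) ≡ -1 mod 47. So (45)! ≡ -1 × (46)^(-1) ≡ (-1)×(-1) = 1 mod 47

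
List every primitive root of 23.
There are φ(22) = 10 primitive roots mod 23: {5, 7, 10, 11, 14, 15, 17, 19, 20, 21}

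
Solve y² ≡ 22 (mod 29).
The square roots of 22 mod 29 are 15 and 14. Verify: 15² = 225 ≡ 22 (mod 29)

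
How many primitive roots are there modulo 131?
There are φ(131-1) = φ(130) = 48 primitive roots modulo 131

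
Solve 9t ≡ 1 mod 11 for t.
Since 11 is prime, by Fermat 9^(-1) ≡ 9^{9} ≡ 5 mod 11. Verify: 9 × 5 = 45 ≡ 1 mod 11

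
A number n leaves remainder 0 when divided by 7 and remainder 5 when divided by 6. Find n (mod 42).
M = 7 × 6 = 42. M₁ = 6, y₁ ≡ 6 (mod 7). M₂ = 7, y₂ ≡ 1 (mod 6). n = 0×6×6 + 5×7×1 ≡ 35 (mod 42)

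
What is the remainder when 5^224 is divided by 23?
Using Fermat: 5^{22} ≡ 1 mod 23. 224 ≡ 4 mod 22. So 5^{224} ≡ 5^{4} ≡ 4 mod 23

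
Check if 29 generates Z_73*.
ord_73(29) divides 72. For each prime q|72: 29^{36}≡72, 29^{24}≡64, none ≡ 1. So 29 has order 72 and is a primitive root mod 73.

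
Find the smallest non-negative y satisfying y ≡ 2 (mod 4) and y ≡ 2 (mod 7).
M = 4 × 7 = 28. M₁ = 7, y₁ ≡ 3 (mod 4). M₂ = 4, y₂ ≡ 2 (mod 7). y = 2×7×3 + 2×4×2 ≡ 2 (mod 28)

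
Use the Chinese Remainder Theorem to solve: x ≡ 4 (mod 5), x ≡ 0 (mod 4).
M = 5 × 4 = 20. M₁ = 4, y₁ ≡ 4 (mod 5). M₂ = 5, y₂ ≡ 1 (mod 4). x = 4×4×4 + 0×5×1 ≡ 4 (mod 20)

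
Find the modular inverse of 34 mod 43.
Since 43 is prime, by Fermat 34^(-1) ≡ 34^{41} ≡ 19 mod 43. Verify: 34 × 19 = 646 ≡ 1 mod 43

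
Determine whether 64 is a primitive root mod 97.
64^{8} ≡ 1 mod 97 and 8 < 96, so ord_97(64) = 8 ≠ 96 and 64 is not a primitive root.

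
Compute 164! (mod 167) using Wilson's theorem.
(166)! = (164)! × (165) × (166) ≡ -1 (mod 167). So (164)! ≡ -1 × [(166)(165)]^(-1) ≡ 83 (mod 167)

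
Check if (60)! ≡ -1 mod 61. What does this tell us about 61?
(60)! mod 61 = 60. Since this equals -1 mod 61, Wilson confirms 61 is prime.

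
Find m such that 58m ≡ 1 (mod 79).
Since 79 is prime, by Fermat 58^(-1) ≡ 58^{77} ≡ 15 (mod 79). Verify: 58 × 15 = 870 ≡ 1 (mod 79)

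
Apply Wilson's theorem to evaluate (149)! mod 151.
(150)! = (149)! × (150) ≡ -1 mod 151. So (149)! ≡ -1 × (150)^(-1) ≡ (-1)×(-1) = 1 mod 151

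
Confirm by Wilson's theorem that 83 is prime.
(82)! mod 83 = 82. Since this equals -1 mod 83, Wilson confirms 83 is prime.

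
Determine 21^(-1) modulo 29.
Since 29 is prime, by Fermat 21^(-1) ≡ 21^{27} ≡ 18 mod 29. Verify: 21 × 18 = 378 ≡ 1 mod 29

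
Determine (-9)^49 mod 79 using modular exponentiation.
By repeated squaring mod 79: (-9)^{1}≡70, (-9)^{2}≡2, (-9)^{4}≡4, (-9)^{8}≡16, (-9)^{16}≡19, (-9)^{32}≡45. Then (-9)^{49} = (-9)^{32+16+1} ≡ 45 × 19 × 70 ≡ 47 mod 79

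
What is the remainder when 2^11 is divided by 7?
Using Fermat: 2^{6} ≡ 1 (mod 7). 11 ≡ 5 (mod 6). So 2^{11} ≡ 2^{5} ≡ 4 (mod 7)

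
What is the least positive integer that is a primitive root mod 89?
g = 3. For each prime q|88: 3^{44}≡88, 3^{8}≡64, none ≡ 1, so ord_89(3) = 88 and 3 is a primitive root.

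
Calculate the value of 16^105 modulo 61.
Using Fermat: 16^{60} ≡ 1 (mod 61). 105 ≡ 45 (mod 60). So 16^{105} ≡ 16^{45} ≡ 1 (mod 61)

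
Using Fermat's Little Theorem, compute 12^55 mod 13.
By Fermat: 12^{12} ≡ 1 mod 13. 55 = 4×12 + 7. So 12^{55} ≡ 12^{7} ≡ 12 mod 13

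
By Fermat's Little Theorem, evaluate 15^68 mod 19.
By Fermat: 15^{18} ≡ 1 (mod 19). 68 = 3×18 + 14. So 15^{68} ≡ 15^{14} ≡ 17 (mod 19)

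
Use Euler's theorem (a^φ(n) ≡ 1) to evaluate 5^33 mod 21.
By Euler: 5^{12} ≡ 1 mod 21 since gcd(5, 21) = 1. 33 = 2×12 + 9. So 5^{33} ≡ 5^{9} ≡ 20 mod 21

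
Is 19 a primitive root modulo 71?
19^{35} ≡ 1 (mod 71) and 35 < 70, so ord_71(19) = 35 ≠ 70 and 19 is not a primitive root.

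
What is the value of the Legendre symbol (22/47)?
(22/47) = 22^{23} mod 47 = -1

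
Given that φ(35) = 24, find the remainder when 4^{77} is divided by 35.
By Euler: 4^{24} ≡ 1 mod 35 since gcd(4, 35) = 1. 77 = 3×24 + 5. So 4^{77} ≡ 4^{5} ≡ 9 mod 35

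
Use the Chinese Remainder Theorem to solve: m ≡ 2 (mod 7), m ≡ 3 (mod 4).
M = 7 × 4 = 28. M₁ = 4, y₁ ≡ 2 (mod 7). M₂ = 7, y₂ ≡ 3 (mod 4). m = 2×4×2 + 3×7×3 ≡ 23 (mod 28)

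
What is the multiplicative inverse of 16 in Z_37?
Since 37 is prime, by Fermat 16^(-1) ≡ 16^{35} ≡ 7 mod 37. Verify: 16 × 7 = 112 ≡ 1 mod 37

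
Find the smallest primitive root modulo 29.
g = 2. Powers: [2, 4, 8, 16, 3, 6, 12, ...] generates all 28 non-zero residues.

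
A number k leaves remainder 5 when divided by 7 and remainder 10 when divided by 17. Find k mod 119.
M = 7 × 17 = 119. M₁ = 17, y₁ ≡ 5 mod 7. M₂ = 7, y₂ ≡ 5 mod 17. k = 5×17×5 + 10×7×5 ≡ 61 mod 119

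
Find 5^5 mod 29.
By repeated squaring mod 29: 5^{1}≡5, 5^{2}≡25, 5^{4}≡16. Then 5^{5} = 5^{4+1} ≡ 16 × 5 ≡ 22 mod 29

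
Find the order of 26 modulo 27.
Powers of 26 mod 27: 26^1≡26, 26^2≡1. ord_27(26) = 2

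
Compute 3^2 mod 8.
3^{2} = 9 ≡ 1 (mod 8)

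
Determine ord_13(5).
Powers of 5 mod 13: 5^1≡5, 5^2≡12, 5^3≡8, 5^4≡1. So the order of 5 is 4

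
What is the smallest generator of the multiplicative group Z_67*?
g = 2. For each prime q|66: 2^{33}≡66, 2^{22}≡37, 2^{6}≡64, none ≡ 1, so ord_67(2) = 66 and 2 is a primitive root.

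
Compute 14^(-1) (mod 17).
Since 17 is prime, by Fermat 14^(-1) ≡ 14^{15} ≡ 11 (mod 17). Verify: 14 × 11 = 154 ≡ 1 (mod 17)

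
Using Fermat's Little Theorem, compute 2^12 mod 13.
By Fermat's Little Theorem, 2^{12} ≡ 1 mod 13 since 13 is prime and gcd(2, 13) = 1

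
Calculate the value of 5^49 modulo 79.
By repeated squaring mod 79: 5^{1}≡5, 5^{2}≡25, 5^{4}≡72, 5^{8}≡49, 5^{16}≡31, 5^{32}≡13. Then 5^{49} = 5^{32+16+1} ≡ 13 × 31 × 5 ≡ 40 mod 79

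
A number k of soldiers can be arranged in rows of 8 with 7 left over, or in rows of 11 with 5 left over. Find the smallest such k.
M = 8 × 11 = 88. M₁ = 11, y₁ ≡ 3 (mod 8). M₂ = 8, y₂ ≡ 7 (mod 11). k = 7×11×3 + 5×8×7 ≡ 71 (mod 88)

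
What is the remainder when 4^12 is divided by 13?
Using Fermat: 4^{12} ≡ 1 (mod 13). 12 ≡ 0 (mod 12). So 4^{12} ≡ 4^{0} ≡ 1 (mod 13)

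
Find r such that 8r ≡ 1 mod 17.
Since 17 is prime, by Fermat 8^(-1) ≡ 8^{15} ≡ 15 mod 17. Verify: 8 × 15 = 120 ≡ 1 mod 17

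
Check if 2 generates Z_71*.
2^{35} ≡ 1 (mod 71) and 35 < 70, so ord_71(2) = 35 ≠ 70 and 2 is not a primitive root.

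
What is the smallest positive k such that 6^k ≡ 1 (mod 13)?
Powers of 6 mod 13: 6^1≡6, 6^2≡10, 6^3≡8, 6^4≡9, 6^5≡2, 6^6≡12, 6^7≡7, 6^8≡3, 6^9≡5, 6^10≡4, 6^11≡11, 6^12≡1. ord_13(6) = 12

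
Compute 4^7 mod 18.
By repeated squaring mod 18: 4^{1}≡4, 4^{2}≡16, 4^{4}≡4. Then 4^{7} = 4^{4+2+1} ≡ 4 × 16 × 4 ≡ 4 mod 18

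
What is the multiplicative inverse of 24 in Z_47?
Since 47 is prime, by Fermat 24^(-1) ≡ 24^{45} ≡ 2 mod 47. Verify: 24 × 2 = 48 ≡ 1 mod 47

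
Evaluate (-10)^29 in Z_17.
Using Fermat: (-10)^{16} ≡ 1 mod 17. 29 ≡ 13 mod 16. So (-10)^{29} ≡ (-10)^{13} ≡ 6 mod 17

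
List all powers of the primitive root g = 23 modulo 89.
23^1, 23^2, ..., 23^{88} mod 89: [23, 84, 63, 25, 41, 53, 62, 2, 46, 79, 37, 50, 82, 17, 35, 4, 3, 69, 74, 11, 75, 34, 70, 8, 6, 49, 59, 22, 61, 68, 51, 16, 12, 9, 29, 44, 33, 47, 13, 32, 24, 18, 58, 88, 66, 5, 26, 64, 48, 36, 27, 87, 43, 10, 52, 39, 7, 72, 54, 85, 86, 20, 15, 78, 14, 55, 19, 81, 83, 40, 30, 67, 28, 21, 38, 73, 77, 80, 60, 45, 56, 42, 76, 57, 65, 71, 31, 1]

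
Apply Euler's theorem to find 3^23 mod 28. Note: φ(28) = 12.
By Euler: 3^{12} ≡ 1 mod 28 since gcd(3, 28) = 1. 23 = 1×12 + 11. So 3^{23} ≡ 3^{11} ≡ 19 mod 28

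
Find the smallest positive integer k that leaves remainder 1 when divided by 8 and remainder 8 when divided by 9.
M = 8 × 9 = 72. M₁ = 9, y₁ ≡ 1 mod 8. M₂ = 8, y₂ ≡ 8 mod 9. k = 1×9×1 + 8×8×8 ≡ 17 mod 72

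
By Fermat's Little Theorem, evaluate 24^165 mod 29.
By Fermat: 24^{28} ≡ 1 mod 29. 165 = 5×28 + 25. So 24^{165} ≡ 24^{25} ≡ 16 mod 29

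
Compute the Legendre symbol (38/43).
(38/43) = 38^{21} mod 43 = 1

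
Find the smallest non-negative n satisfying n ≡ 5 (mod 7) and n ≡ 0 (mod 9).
M = 7 × 9 = 63. M₁ = 9, y₁ ≡ 4 (mod 7). M₂ = 7, y₂ ≡ 4 (mod 9). n = 5×9×4 + 0×7×4 ≡ 54 (mod 63)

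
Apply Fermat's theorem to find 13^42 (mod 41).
By Fermat: 13^{40} ≡ 1 (mod 41). So 13^{42} = 13^{40} · 13^{2} ≡ 13^{2} ≡ 5 (mod 41)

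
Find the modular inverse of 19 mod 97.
Since 97 is prime, by Fermat 19^(-1) ≡ 19^{95} ≡ 46 (mod 97). Verify: 19 × 46 = 874 ≡ 1 (mod 97)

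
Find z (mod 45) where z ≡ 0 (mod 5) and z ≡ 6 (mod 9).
M = 5 × 9 = 45. M₁ = 9, y₁ ≡ 4 (mod 5). M₂ = 5, y₂ ≡ 2 (mod 9). z = 0×9×4 + 6×5×2 ≡ 15 (mod 45)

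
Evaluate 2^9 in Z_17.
By repeated squaring mod 17: 2^{1}≡2, 2^{2}≡4, 2^{4}≡16, 2^{8}≡1. Then 2^{9} = 2^{8+1} ≡ 1 × 2 ≡ 2 mod 17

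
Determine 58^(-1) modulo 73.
Since 73 is prime, by Fermat 58^(-1) ≡ 58^{71} ≡ 34 mod 73. Verify: 58 × 34 = 1972 ≡ 1 mod 73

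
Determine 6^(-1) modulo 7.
Since 7 is prime, by Fermat 6^(-1) ≡ 6^{5} ≡ 6 mod 7. Verify: 6 × 6 = 36 ≡ 1 mod 7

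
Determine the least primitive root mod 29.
g = 2. For each prime q|28: 2^{14}≡28, 2^{4}≡16, none ≡ 1, so ord_29(2) = 28 and 2 is a primitive root.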